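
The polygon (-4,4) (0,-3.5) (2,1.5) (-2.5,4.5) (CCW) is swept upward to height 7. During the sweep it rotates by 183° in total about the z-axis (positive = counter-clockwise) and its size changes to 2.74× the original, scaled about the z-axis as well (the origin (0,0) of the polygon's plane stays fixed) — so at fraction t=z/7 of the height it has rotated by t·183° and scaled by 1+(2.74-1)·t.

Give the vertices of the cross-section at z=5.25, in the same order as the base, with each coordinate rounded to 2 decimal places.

Cross-section at z=5.25: (0.51,-13.03) (5.48,5.92) (-5.73,0.59) (-2.81,-11.53)

t = z/height = 5.25/7 = 0.75
s = 1 + (scale-1)·z/height = 1 + (2.74-1)·5.25/7 = 2.305000
θ = twist·z/height = 183°·5.25/7 = 137.2500° = 2.395464 rad
cos θ = -0.734323, sin θ = 0.678801 (intermediates below are computed at full precision and shown rounded to 5 d.p.)
v1: (-4,4) → rotate → (0.22209,-5.65249) → ×s → (0.51191,-13.02900) → (0.51,-13.03)
v2: (0,-3.5) → rotate → (2.37580,2.57013) → ×s → (5.47623,5.92415) → (5.48,5.92)
v3: (2,1.5) → rotate → (-2.48685,0.25612) → ×s → (-5.73218,0.59035) → (-5.73,0.59)
v4: (-2.5,4.5) → rotate → (-1.21880,-5.00145) → ×s → (-2.80933,-11.52835) → (-2.81,-11.53)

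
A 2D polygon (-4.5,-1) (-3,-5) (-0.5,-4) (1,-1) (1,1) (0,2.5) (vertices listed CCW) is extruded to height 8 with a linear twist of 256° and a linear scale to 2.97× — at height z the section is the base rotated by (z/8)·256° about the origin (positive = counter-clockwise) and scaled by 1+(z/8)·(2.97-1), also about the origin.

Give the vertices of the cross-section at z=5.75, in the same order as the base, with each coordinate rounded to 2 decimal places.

Cross-section at z=5.75: (10.68,3.17) (6.39,12.56) (0.53,9.72) (-2.58,2.24) (-2.24,-2.58) (0.42,-6.03)

t = z/height = 5.75/8 = 0.71875
s = 1 + (scale-1)·z/height = 1 + (2.97-1)·5.75/8 = 2.415938
θ = twist·z/height = 256°·5.75/8 = 184.0000° = 3.211406 rad
cos θ = -0.997564, sin θ = -0.069756 (intermediates below are computed at full precision and shown rounded to 5 d.p.)
v1: (-4.5,-1) → rotate → (4.41928,1.31147) → ×s → (10.67671,3.16843) → (10.68,3.17)
v2: (-3,-5) → rotate → (2.64391,5.19709) → ×s → (6.38752,12.55584) → (6.39,12.56)
v3: (-0.5,-4) → rotate → (0.21976,4.02513) → ×s → (0.53092,9.72447) → (0.53,9.72)
v4: (1,-1) → rotate → (-1.06732,0.92781) → ×s → (-2.57858,2.24153) → (-2.58,2.24)
v5: (1,1) → rotate → (-0.92781,-1.06732) → ×s → (-2.24153,-2.57858) → (-2.24,-2.58)
v6: (0,2.5) → rotate → (0.17439,-2.49391) → ×s → (0.42132,-6.02513) → (0.42,-6.03)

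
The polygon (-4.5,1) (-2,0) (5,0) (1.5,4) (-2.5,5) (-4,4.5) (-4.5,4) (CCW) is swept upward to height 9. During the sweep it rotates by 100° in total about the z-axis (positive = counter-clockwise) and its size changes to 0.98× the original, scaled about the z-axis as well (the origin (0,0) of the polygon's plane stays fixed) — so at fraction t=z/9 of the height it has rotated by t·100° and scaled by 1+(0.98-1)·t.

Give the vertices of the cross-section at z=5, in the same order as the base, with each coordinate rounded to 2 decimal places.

t = z/height = 5/9 = 0.555556
s = 1 + (scale-1)·z/height = 1 + (0.98-1)·5/9 = 0.988889
θ = twist·z/height = 100°·5/9 = 55.5556° = 0.969627 rad
cos θ = 0.565607, sin θ = 0.824675 (intermediates below are computed at full precision and shown rounded to 5 d.p.)
v1: (-4.5,1) → rotate → (-3.36991,-3.14543) → ×s → (-3.33246,-3.11048) → (-3.33,-3.11)
v2: (-2,0) → rotate → (-1.13121,-1.64935) → ×s → (-1.11864,-1.63102) → (-1.12,-1.63)
v3: (5,0) → rotate → (2.82803,4.12338) → ×s → (2.79661,4.07756) → (2.80,4.08)
v4: (1.5,4) → rotate → (-2.45029,3.49944) → ×s → (-2.42306,3.46056) → (-2.42,3.46)
v5: (-2.5,5) → rotate → (-5.53739,0.76635) → ×s → (-5.47587,0.75783) → (-5.48,0.76)
v6: (-4,4.5) → rotate → (-5.97347,-0.75347) → ×s → (-5.90709,-0.74510) → (-5.91,-0.75)
v7: (-4.5,4) → rotate → (-5.84393,-1.44861) → ×s → (-5.77900,-1.43251) → (-5.78,-1.43)

Cross-section at z=5: (-3.33,-3.11) (-1.12,-1.63) (2.80,4.08) (-2.42,3.46) (-5.48,0.76) (-5.91,-0.75) (-5.78,-1.43)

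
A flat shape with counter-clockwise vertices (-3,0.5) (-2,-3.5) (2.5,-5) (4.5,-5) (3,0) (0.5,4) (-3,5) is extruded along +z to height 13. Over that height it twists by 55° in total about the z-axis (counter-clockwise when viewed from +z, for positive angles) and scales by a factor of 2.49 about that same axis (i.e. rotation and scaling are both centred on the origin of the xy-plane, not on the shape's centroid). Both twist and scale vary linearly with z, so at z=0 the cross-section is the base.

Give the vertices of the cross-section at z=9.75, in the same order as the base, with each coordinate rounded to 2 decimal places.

t = z/height = 9.75/13 = 0.75
s = 1 + (scale-1)·z/height = 1 + (2.49-1)·9.75/13 = 2.117500
θ = twist·z/height = 55°·9.75/13 = 41.2500° = 0.719948 rad
cos θ = 0.751840, sin θ = 0.659346 (intermediates below are computed at full precision and shown rounded to 5 d.p.)
v1: (-3,0.5) → rotate → (-2.58519,-1.60212) → ×s → (-5.47414,-3.39248) → (-5.47,-3.39)
v2: (-2,-3.5) → rotate → (0.80403,-3.95013) → ×s → (1.70254,-8.36440) → (1.70,-8.36)
v3: (2.5,-5) → rotate → (5.17633,-2.11083) → ×s → (10.96088,-4.46969) → (10.96,-4.47)
v4: (4.5,-5) → rotate → (6.68001,-0.79214) → ×s → (14.14492,-1.67736) → (14.14,-1.68)
v5: (3,0) → rotate → (2.25552,1.97804) → ×s → (4.77606,4.18849) → (4.78,4.19)
v6: (0.5,4) → rotate → (-2.26146,3.33703) → ×s → (-4.78865,7.06617) → (-4.79,7.07)
v7: (-3,5) → rotate → (-5.55225,1.78116) → ×s → (-11.75689,3.77161) → (-11.76,3.77)

Cross-section at z=9.75: (-5.47,-3.39) (1.70,-8.36) (10.96,-4.47) (14.14,-1.68) (4.78,4.19) (-4.79,7.07) (-11.76,3.77)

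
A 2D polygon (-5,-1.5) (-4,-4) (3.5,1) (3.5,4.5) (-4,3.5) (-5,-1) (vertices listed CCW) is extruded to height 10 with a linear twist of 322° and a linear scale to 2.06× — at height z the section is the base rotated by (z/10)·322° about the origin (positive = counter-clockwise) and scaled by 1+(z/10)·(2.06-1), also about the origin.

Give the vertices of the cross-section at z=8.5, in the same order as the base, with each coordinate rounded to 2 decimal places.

t = z/height = 8.5/10 = 0.85
s = 1 + (scale-1)·z/height = 1 + (2.06-1)·8.5/10 = 1.901000
θ = twist·z/height = 322°·8.5/10 = 273.7000° = 4.776966 rad
cos θ = 0.064532, sin θ = -0.997916 (intermediates below are computed at full precision and shown rounded to 5 d.p.)
v1: (-5,-1.5) → rotate → (-1.81953,4.89278) → ×s → (-3.45894,9.30117) → (-3.46,9.30)
v2: (-4,-4) → rotate → (-4.24979,3.73353) → ×s → (-8.07885,7.09745) → (-8.08,7.10)
v3: (3.5,1) → rotate → (1.22378,-3.42817) → ×s → (2.32640,-6.51696) → (2.33,-6.52)
v4: (3.5,4.5) → rotate → (4.71648,-3.20231) → ×s → (8.96603,-6.08759) → (8.97,-6.09)
v5: (-4,3.5) → rotate → (3.23458,4.21753) → ×s → (6.14893,8.01752) → (6.15,8.02)
v6: (-5,-1) → rotate → (-1.32058,4.92505) → ×s → (-2.51042,9.36251) → (-2.51,9.36)

Cross-section at z=8.5: (-3.46,9.30) (-8.08,7.10) (2.33,-6.52) (8.97,-6.09) (6.15,8.02) (-2.51,9.36)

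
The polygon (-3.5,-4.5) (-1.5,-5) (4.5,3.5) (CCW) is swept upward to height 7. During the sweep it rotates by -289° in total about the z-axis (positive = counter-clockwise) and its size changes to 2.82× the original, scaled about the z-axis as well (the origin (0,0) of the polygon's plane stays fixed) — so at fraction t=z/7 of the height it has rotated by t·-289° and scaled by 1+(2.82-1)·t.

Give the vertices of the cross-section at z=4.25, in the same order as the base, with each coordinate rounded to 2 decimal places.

Cross-section at z=4.25: (6.60,10.03) (2.32,10.74) (-8.86,-8.09)

t = z/height = 4.25/7 = 0.607143
s = 1 + (scale-1)·z/height = 1 + (2.82-1)·4.25/7 = 2.105000
θ = twist·z/height = -289°·4.25/7 = -175.4643° = -3.062430 rad
cos θ = -0.996868, sin θ = -0.079080 (intermediates below are computed at full precision and shown rounded to 5 d.p.)
v1: (-3.5,-4.5) → rotate → (3.13318,4.76269) → ×s → (6.59534,10.02546) → (6.60,10.03)
v2: (-1.5,-5) → rotate → (1.09990,5.10296) → ×s → (2.31529,10.74173) → (2.32,10.74)
v3: (4.5,3.5) → rotate → (-4.20913,-3.84490) → ×s → (-8.86021,-8.09352) → (-8.86,-8.09)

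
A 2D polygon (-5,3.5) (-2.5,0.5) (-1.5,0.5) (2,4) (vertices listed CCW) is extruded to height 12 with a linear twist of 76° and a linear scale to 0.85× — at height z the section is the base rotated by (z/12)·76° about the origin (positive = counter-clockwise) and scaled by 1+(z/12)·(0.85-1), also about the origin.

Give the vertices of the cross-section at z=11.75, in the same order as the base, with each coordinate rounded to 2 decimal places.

Cross-section at z=11.75: (-4.02,-3.31) (-0.98,-1.94) (-0.75,-1.12) (-2.83,2.56)

t = z/height = 11.75/12 = 0.979167
s = 1 + (scale-1)·z/height = 1 + (0.85-1)·11.75/12 = 0.853125
θ = twist·z/height = 76°·11.75/12 = 74.4167° = 1.298816 rad
cos θ = 0.268640, sin θ = 0.963241 (intermediates below are computed at full precision and shown rounded to 5 d.p.)
v1: (-5,3.5) → rotate → (-4.71454,-3.87597) → ×s → (-4.02209,-3.30668) → (-4.02,-3.31)
v2: (-2.5,0.5) → rotate → (-1.15322,-2.27378) → ×s → (-0.98384,-1.93982) → (-0.98,-1.94)
v3: (-1.5,0.5) → rotate → (-0.88458,-1.31054) → ×s → (-0.75466,-1.11806) → (-0.75,-1.12)
v4: (2,4) → rotate → (-3.31568,3.00104) → ×s → (-2.82869,2.56026) → (-2.83,2.56)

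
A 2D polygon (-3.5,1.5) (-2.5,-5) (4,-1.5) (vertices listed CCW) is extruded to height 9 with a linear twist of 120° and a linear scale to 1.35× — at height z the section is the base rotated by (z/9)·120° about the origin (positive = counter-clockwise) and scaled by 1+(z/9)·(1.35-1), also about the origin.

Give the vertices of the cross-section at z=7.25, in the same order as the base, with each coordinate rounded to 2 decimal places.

Cross-section at z=7.25: (-1.39,-4.68) (6.74,-2.44) (1.31,5.32)

t = z/height = 7.25/9 = 0.805556
s = 1 + (scale-1)·z/height = 1 + (1.35-1)·7.25/9 = 1.281944
θ = twist·z/height = 120°·7.25/9 = 96.6667° = 1.687152 rad
cos θ = -0.116093, sin θ = 0.993238 (intermediates below are computed at full precision and shown rounded to 5 d.p.)
v1: (-3.5,1.5) → rotate → (-1.08353,-3.65047) → ×s → (-1.38903,-4.67970) → (-1.39,-4.68)
v2: (-2.5,-5) → rotate → (5.25642,-1.90263) → ×s → (6.73844,-2.43907) → (6.74,-2.44)
v3: (4,-1.5) → rotate → (1.02549,4.14709) → ×s → (1.31462,5.31634) → (1.31,5.32)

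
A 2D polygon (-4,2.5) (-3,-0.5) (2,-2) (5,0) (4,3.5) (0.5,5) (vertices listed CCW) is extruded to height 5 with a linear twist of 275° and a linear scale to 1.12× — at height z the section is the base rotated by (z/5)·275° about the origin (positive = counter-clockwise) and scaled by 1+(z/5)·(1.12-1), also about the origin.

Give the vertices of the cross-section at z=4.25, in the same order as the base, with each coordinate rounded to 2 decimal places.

t = z/height = 4.25/5 = 0.85
s = 1 + (scale-1)·z/height = 1 + (1.12-1)·4.25/5 = 1.102000
θ = twist·z/height = 275°·4.25/5 = 233.7500° = 4.079707 rad
cos θ = -0.591310, sin θ = -0.806445 (intermediates below are computed at full precision and shown rounded to 5 d.p.)
v1: (-4,2.5) → rotate → (4.38135,1.74750) → ×s → (4.82825,1.92575) → (4.83,1.93)
v2: (-3,-0.5) → rotate → (1.37071,2.71499) → ×s → (1.51052,2.99192) → (1.51,2.99)
v3: (2,-2) → rotate → (-2.79551,-0.43027) → ×s → (-3.08065,-0.47416) → (-3.08,-0.47)
v4: (5,0) → rotate → (-2.95655,-4.03222) → ×s → (-3.25812,-4.44351) → (-3.26,-4.44)
v5: (4,3.5) → rotate → (0.45732,-5.29536) → ×s → (0.50396,-5.83549) → (0.50,-5.84)
v6: (0.5,5) → rotate → (3.73657,-3.35977) → ×s → (4.11770,-3.70247) → (4.12,-3.70)

Cross-section at z=4.25: (4.83,1.93) (1.51,2.99) (-3.08,-0.47) (-3.26,-4.44) (0.50,-5.84) (4.12,-3.70)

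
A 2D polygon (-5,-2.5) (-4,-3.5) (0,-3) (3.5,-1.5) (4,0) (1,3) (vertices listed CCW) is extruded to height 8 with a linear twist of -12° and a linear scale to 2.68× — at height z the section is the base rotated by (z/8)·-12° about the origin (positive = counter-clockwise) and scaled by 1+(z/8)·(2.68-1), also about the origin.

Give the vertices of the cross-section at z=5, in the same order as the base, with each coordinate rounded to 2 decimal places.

t = z/height = 5/8 = 0.625
s = 1 + (scale-1)·z/height = 1 + (2.68-1)·5/8 = 2.050000
θ = twist·z/height = -12°·5/8 = -7.5000° = -0.130900 rad
cos θ = 0.991445, sin θ = -0.130526 (intermediates below are computed at full precision and shown rounded to 5 d.p.)
v1: (-5,-2.5) → rotate → (-5.28354,-1.82598) → ×s → (-10.83126,-3.74326) → (-10.83,-3.74)
v2: (-4,-3.5) → rotate → (-4.42262,-2.94795) → ×s → (-9.06637,-6.04330) → (-9.07,-6.04)
v3: (0,-3) → rotate → (-0.39158,-2.97433) → ×s → (-0.80274,-6.09739) → (-0.80,-6.10)
v4: (3.5,-1.5) → rotate → (3.27427,-1.94401) → ×s → (6.71225,-3.98522) → (6.71,-3.99)
v5: (4,0) → rotate → (3.96578,-0.52210) → ×s → (8.12985,-1.07031) → (8.13,-1.07)
v6: (1,3) → rotate → (1.38302,2.84381) → ×s → (2.83520,5.82981) → (2.84,5.83)

Cross-section at z=5: (-10.83,-3.74) (-9.07,-6.04) (-0.80,-6.10) (6.71,-3.99) (8.13,-1.07) (2.84,5.83)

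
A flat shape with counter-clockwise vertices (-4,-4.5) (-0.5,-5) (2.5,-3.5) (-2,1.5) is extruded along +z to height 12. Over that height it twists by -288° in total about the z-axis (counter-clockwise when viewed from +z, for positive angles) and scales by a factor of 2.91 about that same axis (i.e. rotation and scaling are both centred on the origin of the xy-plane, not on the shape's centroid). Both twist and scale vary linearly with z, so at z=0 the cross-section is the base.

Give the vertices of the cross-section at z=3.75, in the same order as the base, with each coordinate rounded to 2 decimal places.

Cross-section at z=3.75: (-7.19,6.39) (-7.98,0.80) (-5.59,-3.99) (2.40,3.19)

t = z/height = 3.75/12 = 0.3125
s = 1 + (scale-1)·z/height = 1 + (2.91-1)·3.75/12 = 1.596875
θ = twist·z/height = -288°·3.75/12 = -90.0000° = -1.570796 rad
cos θ = 0.000000, sin θ = -1.000000 (intermediates below are computed at full precision and shown rounded to 5 d.p.)
v1: (-4,-4.5) → rotate → (-4.50000,4.00000) → ×s → (-7.18594,6.38750) → (-7.19,6.39)
v2: (-0.5,-5) → rotate → (-5.00000,0.50000) → ×s → (-7.98438,0.79844) → (-7.98,0.80)
v3: (2.5,-3.5) → rotate → (-3.50000,-2.50000) → ×s → (-5.58906,-3.99219) → (-5.59,-3.99)
v4: (-2,1.5) → rotate → (1.50000,2.00000) → ×s → (2.39531,3.19375) → (2.40,3.19)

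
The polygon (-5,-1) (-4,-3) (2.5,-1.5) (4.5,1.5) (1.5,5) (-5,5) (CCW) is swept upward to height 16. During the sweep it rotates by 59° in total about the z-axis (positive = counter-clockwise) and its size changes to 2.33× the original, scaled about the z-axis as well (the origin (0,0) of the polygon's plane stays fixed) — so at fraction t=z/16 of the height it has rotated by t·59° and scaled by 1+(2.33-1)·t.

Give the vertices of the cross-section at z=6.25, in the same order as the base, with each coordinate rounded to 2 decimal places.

t = z/height = 6.25/16 = 0.390625
s = 1 + (scale-1)·z/height = 1 + (2.33-1)·6.25/16 = 1.519531
θ = twist·z/height = 59°·6.25/16 = 23.0469° = 0.402244 rad
cos θ = 0.920185, sin θ = 0.391484 (intermediates below are computed at full precision and shown rounded to 5 d.p.)
v1: (-5,-1) → rotate → (-4.20944,-2.87761) → ×s → (-6.39638,-4.37261) → (-6.40,-4.37)
v2: (-4,-3) → rotate → (-2.50629,-4.32649) → ×s → (-3.80838,-6.57424) → (-3.81,-6.57)
v3: (2.5,-1.5) → rotate → (2.88769,-0.40157) → ×s → (4.38793,-0.61019) → (4.39,-0.61)
v4: (4.5,1.5) → rotate → (3.55361,3.14196) → ×s → (5.39982,4.77430) → (5.40,4.77)
v5: (1.5,5) → rotate → (-0.57714,5.18815) → ×s → (-0.87699,7.88356) → (-0.88,7.88)
v6: (-5,5) → rotate → (-6.55834,2.64350) → ×s → (-9.96561,4.01689) → (-9.97,4.02)

Cross-section at z=6.25: (-6.40,-4.37) (-3.81,-6.57) (4.39,-0.61) (5.40,4.77) (-0.88,7.88) (-9.97,4.02)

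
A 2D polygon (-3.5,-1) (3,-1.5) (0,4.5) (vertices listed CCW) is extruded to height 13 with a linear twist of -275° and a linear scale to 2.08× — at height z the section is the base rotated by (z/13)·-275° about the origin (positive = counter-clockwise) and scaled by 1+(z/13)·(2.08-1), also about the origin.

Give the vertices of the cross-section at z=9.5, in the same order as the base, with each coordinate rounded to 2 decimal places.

Cross-section at z=9.5: (6.49,-0.57) (-4.05,4.43) (-2.88,-7.52)

t = z/height = 9.5/13 = 0.730769
s = 1 + (scale-1)·z/height = 1 + (2.08-1)·9.5/13 = 1.789231
θ = twist·z/height = -275°·9.5/13 = -200.9615° = -3.507441 rad
cos θ = -0.933821, sin θ = 0.357741 (intermediates below are computed at full precision and shown rounded to 5 d.p.)
v1: (-3.5,-1) → rotate → (3.62611,-0.31827) → ×s → (6.48795,-0.56946) → (6.49,-0.57)
v2: (3,-1.5) → rotate → (-2.26485,2.47395) → ×s → (-4.05234,4.42648) → (-4.05,4.43)
v3: (0,4.5) → rotate → (-1.60984,-4.20219) → ×s → (-2.88037,-7.51869) → (-2.88,-7.52)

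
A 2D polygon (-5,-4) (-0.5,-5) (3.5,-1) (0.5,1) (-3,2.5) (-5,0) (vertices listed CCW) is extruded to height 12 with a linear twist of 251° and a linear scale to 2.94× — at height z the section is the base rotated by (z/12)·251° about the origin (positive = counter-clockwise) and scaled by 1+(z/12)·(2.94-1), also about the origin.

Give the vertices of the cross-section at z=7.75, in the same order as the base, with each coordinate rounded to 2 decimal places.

Cross-section at z=7.75: (13.49,5.11) (4.53,10.37) (-6.81,4.57) (-1.76,-1.80) (4.70,-7.44) (10.72,-3.46)

t = z/height = 7.75/12 = 0.645833
s = 1 + (scale-1)·z/height = 1 + (2.94-1)·7.75/12 = 2.252917
θ = twist·z/height = 251°·7.75/12 = 162.1042° = 2.829251 rad
cos θ = -0.951617, sin θ = 0.307287 (intermediates below are computed at full precision and shown rounded to 5 d.p.)
v1: (-5,-4) → rotate → (5.98723,2.27003) → ×s → (13.48874,5.11419) → (13.49,5.11)
v2: (-0.5,-5) → rotate → (2.01225,4.60444) → ×s → (4.53342,10.37342) → (4.53,10.37)
v3: (3.5,-1) → rotate → (-3.02337,2.02712) → ×s → (-6.81140,4.56694) → (-6.81,4.57)
v4: (0.5,1) → rotate → (-0.78310,-0.79797) → ×s → (-1.76425,-1.79777) → (-1.76,-1.80)
v5: (-3,2.5) → rotate → (2.08663,-3.30090) → ×s → (4.70101,-7.43666) → (4.70,-7.44)
v6: (-5,0) → rotate → (4.75808,-1.53644) → ×s → (10.71957,-3.46146) → (10.72,-3.46)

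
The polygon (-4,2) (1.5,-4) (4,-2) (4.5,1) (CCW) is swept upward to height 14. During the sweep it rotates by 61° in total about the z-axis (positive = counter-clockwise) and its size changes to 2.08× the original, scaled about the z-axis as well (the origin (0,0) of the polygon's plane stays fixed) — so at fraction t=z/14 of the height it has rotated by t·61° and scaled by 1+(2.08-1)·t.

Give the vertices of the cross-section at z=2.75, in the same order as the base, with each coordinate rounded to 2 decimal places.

t = z/height = 2.75/14 = 0.196429
s = 1 + (scale-1)·z/height = 1 + (2.08-1)·2.75/14 = 1.212143
θ = twist·z/height = 61°·2.75/14 = 11.9821° = 0.209128 rad
cos θ = 0.978212, sin θ = 0.207607 (intermediates below are computed at full precision and shown rounded to 5 d.p.)
v1: (-4,2) → rotate → (-4.32806,1.12600) → ×s → (-5.24623,1.36487) → (-5.25,1.36)
v2: (1.5,-4) → rotate → (2.29775,-3.60144) → ×s → (2.78520,-4.36546) → (2.79,-4.37)
v3: (4,-2) → rotate → (4.32806,-1.12600) → ×s → (5.24623,-1.36487) → (5.25,-1.36)
v4: (4.5,1) → rotate → (4.19435,1.91244) → ×s → (5.08415,2.31815) → (5.08,2.32)

Cross-section at z=2.75: (-5.25,1.36) (2.79,-4.37) (5.25,-1.36) (5.08,2.32)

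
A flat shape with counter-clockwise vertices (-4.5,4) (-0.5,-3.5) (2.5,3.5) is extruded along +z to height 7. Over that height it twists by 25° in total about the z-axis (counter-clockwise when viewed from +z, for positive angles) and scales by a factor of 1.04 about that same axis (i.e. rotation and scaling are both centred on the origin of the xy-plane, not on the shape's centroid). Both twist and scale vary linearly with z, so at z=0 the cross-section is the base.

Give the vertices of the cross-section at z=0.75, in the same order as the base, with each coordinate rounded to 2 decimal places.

t = z/height = 0.75/7 = 0.107143
s = 1 + (scale-1)·z/height = 1 + (1.04-1)·0.75/7 = 1.004286
θ = twist·z/height = 25°·0.75/7 = 2.6786° = 0.046750 rad
cos θ = 0.998907, sin θ = 0.046733 (intermediates below are computed at full precision and shown rounded to 5 d.p.)
v1: (-4.5,4) → rotate → (-4.68201,3.78533) → ×s → (-4.70208,3.80155) → (-4.70,3.80)
v2: (-0.5,-3.5) → rotate → (-0.33589,-3.51954) → ×s → (-0.33733,-3.53463) → (-0.34,-3.53)
v3: (2.5,3.5) → rotate → (2.33370,3.61301) → ×s → (2.34371,3.62849) → (2.34,3.63)

Cross-section at z=0.75: (-4.70,3.80) (-0.34,-3.53) (2.34,3.63)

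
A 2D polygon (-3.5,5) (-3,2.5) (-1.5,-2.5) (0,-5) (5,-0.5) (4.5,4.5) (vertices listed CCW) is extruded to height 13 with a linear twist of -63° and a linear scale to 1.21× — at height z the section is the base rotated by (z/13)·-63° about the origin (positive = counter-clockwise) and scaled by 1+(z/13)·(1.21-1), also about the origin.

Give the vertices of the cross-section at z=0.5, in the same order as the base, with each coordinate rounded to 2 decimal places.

t = z/height = 0.5/13 = 0.0384615
s = 1 + (scale-1)·z/height = 1 + (1.21-1)·0.5/13 = 1.008077
θ = twist·z/height = -63°·0.5/13 = -2.4231° = -0.042291 rad
cos θ = 0.999106, sin θ = -0.042278 (intermediates below are computed at full precision and shown rounded to 5 d.p.)
v1: (-3.5,5) → rotate → (-3.28548,5.14350) → ×s → (-3.31202,5.18505) → (-3.31,5.19)
v2: (-3,2.5) → rotate → (-2.89162,2.62460) → ×s → (-2.91498,2.64580) → (-2.91,2.65)
v3: (-1.5,-2.5) → rotate → (-1.60435,-2.43435) → ×s → (-1.61731,-2.45401) → (-1.62,-2.45)
v4: (0,-5) → rotate → (-0.21139,-4.99553) → ×s → (-0.21310,-5.03588) → (-0.21,-5.04)
v5: (5,-0.5) → rotate → (4.97439,-0.71094) → ×s → (5.01457,-0.71669) → (5.01,-0.72)
v6: (4.5,4.5) → rotate → (4.68623,4.30573) → ×s → (4.72408,4.34050) → (4.72,4.34)

Cross-section at z=0.5: (-3.31,5.19) (-2.91,2.65) (-1.62,-2.45) (-0.21,-5.04) (5.01,-0.72) (4.72,4.34)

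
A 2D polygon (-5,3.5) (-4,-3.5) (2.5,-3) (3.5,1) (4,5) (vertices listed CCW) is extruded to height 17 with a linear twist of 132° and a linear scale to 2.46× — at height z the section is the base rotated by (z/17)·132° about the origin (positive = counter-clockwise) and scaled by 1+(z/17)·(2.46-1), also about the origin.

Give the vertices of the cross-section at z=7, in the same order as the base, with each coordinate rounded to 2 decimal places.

t = z/height = 7/17 = 0.411765
s = 1 + (scale-1)·z/height = 1 + (2.46-1)·7/17 = 1.601176
θ = twist·z/height = 132°·7/17 = 54.3529° = 0.948638 rad
cos θ = 0.582791, sin θ = 0.812622 (intermediates below are computed at full precision and shown rounded to 5 d.p.)
v1: (-5,3.5) → rotate → (-5.75813,-2.02334) → ×s → (-9.21978,-3.23973) → (-9.22,-3.24)
v2: (-4,-3.5) → rotate → (0.51302,-5.29026) → ×s → (0.82143,-8.47063) → (0.82,-8.47)
v3: (2.5,-3) → rotate → (3.89484,0.28318) → ×s → (6.23633,0.45343) → (6.24,0.45)
v4: (3.5,1) → rotate → (1.22714,3.42697) → ×s → (1.96488,5.48718) → (1.96,5.49)
v5: (4,5) → rotate → (-1.73195,6.16444) → ×s → (-2.77316,9.87036) → (-2.77,9.87)

Cross-section at z=7: (-9.22,-3.24) (0.82,-8.47) (6.24,0.45) (1.96,5.49) (-2.77,9.87)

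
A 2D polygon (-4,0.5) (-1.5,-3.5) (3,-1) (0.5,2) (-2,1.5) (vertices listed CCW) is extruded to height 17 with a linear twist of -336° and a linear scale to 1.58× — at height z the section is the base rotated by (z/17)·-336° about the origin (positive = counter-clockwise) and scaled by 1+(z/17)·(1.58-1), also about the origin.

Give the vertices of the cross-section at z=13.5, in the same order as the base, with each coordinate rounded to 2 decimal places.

t = z/height = 13.5/17 = 0.794118
s = 1 + (scale-1)·z/height = 1 + (1.58-1)·13.5/17 = 1.460588
θ = twist·z/height = -336°·13.5/17 = -266.8235° = -4.656949 rad
cos θ = -0.055411, sin θ = 0.998464 (intermediates below are computed at full precision and shown rounded to 5 d.p.)
v1: (-4,0.5) → rotate → (-0.27759,-4.02156) → ×s → (-0.40544,-5.87384) → (-0.41,-5.87)
v2: (-1.5,-3.5) → rotate → (3.57774,-1.30376) → ×s → (5.22560,-1.90425) → (5.23,-1.90)
v3: (3,-1) → rotate → (0.83223,3.05080) → ×s → (1.21554,4.45597) → (1.22,4.46)
v4: (0.5,2) → rotate → (-2.02463,0.38841) → ×s → (-2.95716,0.56731) → (-2.96,0.57)
v5: (-2,1.5) → rotate → (-1.38687,-2.08004) → ×s → (-2.02565,-3.03809) → (-2.03,-3.04)

Cross-section at z=13.5: (-0.41,-5.87) (5.23,-1.90) (1.22,4.46) (-2.96,0.57) (-2.03,-3.04)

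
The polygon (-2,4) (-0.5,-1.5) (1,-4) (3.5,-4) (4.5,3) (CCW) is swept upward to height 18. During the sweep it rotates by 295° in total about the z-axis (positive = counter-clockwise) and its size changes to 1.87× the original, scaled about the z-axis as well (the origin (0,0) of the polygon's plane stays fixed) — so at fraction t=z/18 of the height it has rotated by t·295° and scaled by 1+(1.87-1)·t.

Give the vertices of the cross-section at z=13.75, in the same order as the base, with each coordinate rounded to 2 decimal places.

Cross-section at z=13.75: (7.08,-2.31) (-1.19,2.35) (-5.91,3.50) (-8.83,0.54) (-1.71,-8.84)

t = z/height = 13.75/18 = 0.763889
s = 1 + (scale-1)·z/height = 1 + (1.87-1)·13.75/18 = 1.664583
θ = twist·z/height = 295°·13.75/18 = 225.3472° = 3.933051 rad
cos θ = -0.702809, sin θ = -0.711379 (intermediates below are computed at full precision and shown rounded to 5 d.p.)
v1: (-2,4) → rotate → (4.25113,-1.38848) → ×s → (7.07637,-2.31124) → (7.08,-2.31)
v2: (-0.5,-1.5) → rotate → (-0.71566,1.40990) → ×s → (-1.19128,2.34690) → (-1.19,2.35)
v3: (1,-4) → rotate → (-3.54832,2.09986) → ×s → (-5.90648,3.49538) → (-5.91,3.50)
v4: (3.5,-4) → rotate → (-5.30535,0.32141) → ×s → (-8.83119,0.53501) → (-8.83,0.54)
v5: (4.5,3) → rotate → (-1.02850,-5.30963) → ×s → (-1.71203,-8.83832) → (-1.71,-8.84)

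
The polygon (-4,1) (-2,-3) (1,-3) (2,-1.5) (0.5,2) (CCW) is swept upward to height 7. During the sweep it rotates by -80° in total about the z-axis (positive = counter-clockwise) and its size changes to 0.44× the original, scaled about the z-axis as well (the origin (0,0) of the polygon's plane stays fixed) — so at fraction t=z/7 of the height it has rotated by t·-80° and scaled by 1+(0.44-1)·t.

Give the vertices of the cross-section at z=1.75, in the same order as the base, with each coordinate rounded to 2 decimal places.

t = z/height = 1.75/7 = 0.25
s = 1 + (scale-1)·z/height = 1 + (0.44-1)·1.75/7 = 0.860000
θ = twist·z/height = -80°·1.75/7 = -20.0000° = -0.349066 rad
cos θ = 0.939693, sin θ = -0.342020 (intermediates below are computed at full precision and shown rounded to 5 d.p.)
v1: (-4,1) → rotate → (-3.41675,2.30777) → ×s → (-2.93841,1.98468) → (-2.94,1.98)
v2: (-2,-3) → rotate → (-2.90545,-2.13504) → ×s → (-2.49868,-1.83613) → (-2.50,-1.84)
v3: (1,-3) → rotate → (-0.08637,-3.16110) → ×s → (-0.07428,-2.71854) → (-0.07,-2.72)
v4: (2,-1.5) → rotate → (1.36636,-2.09358) → ×s → (1.17507,-1.80048) → (1.18,-1.80)
v5: (0.5,2) → rotate → (1.15389,1.70838) → ×s → (0.99234,1.46920) → (0.99,1.47)

Cross-section at z=1.75: (-2.94,1.98) (-2.50,-1.84) (-0.07,-2.72) (1.18,-1.80) (0.99,1.47)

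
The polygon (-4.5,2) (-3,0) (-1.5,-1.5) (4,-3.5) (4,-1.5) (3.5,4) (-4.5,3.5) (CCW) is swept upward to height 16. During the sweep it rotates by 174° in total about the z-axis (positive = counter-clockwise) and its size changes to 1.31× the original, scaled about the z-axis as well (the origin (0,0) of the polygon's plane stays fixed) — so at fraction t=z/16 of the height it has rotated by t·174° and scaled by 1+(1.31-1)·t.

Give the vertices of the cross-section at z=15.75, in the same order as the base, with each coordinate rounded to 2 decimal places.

Cross-section at z=15.75: (5.41,-3.47) (3.87,-0.59) (2.23,1.64) (-4.47,5.31) (-4.86,2.73) (-5.31,-4.47) (5.11,-5.41)

t = z/height = 15.75/16 = 0.984375
s = 1 + (scale-1)·z/height = 1 + (1.31-1)·15.75/16 = 1.305156
θ = twist·z/height = 174°·15.75/16 = 171.2813° = 2.989422 rad
cos θ = -0.988444, sin θ = 0.151584 (intermediates below are computed at full precision and shown rounded to 5 d.p.)
v1: (-4.5,2) → rotate → (4.14483,-2.65902) → ×s → (5.40965,-3.47043) → (5.41,-3.47)
v2: (-3,0) → rotate → (2.96533,-0.45475) → ×s → (3.87022,-0.59352) → (3.87,-0.59)
v3: (-1.5,-1.5) → rotate → (1.71004,1.25529) → ×s → (2.23187,1.63835) → (2.23,1.64)
v4: (4,-3.5) → rotate → (-3.42323,4.06589) → ×s → (-4.46785,5.30662) → (-4.47,5.31)
v5: (4,-1.5) → rotate → (-3.72640,2.08900) → ×s → (-4.86354,2.72648) → (-4.86,2.73)
v6: (3.5,4) → rotate → (-4.06589,-3.42323) → ×s → (-5.30662,-4.46785) → (-5.31,-4.47)
v7: (-4.5,3.5) → rotate → (3.91745,-4.14168) → ×s → (5.11289,-5.40555) → (5.11,-5.41)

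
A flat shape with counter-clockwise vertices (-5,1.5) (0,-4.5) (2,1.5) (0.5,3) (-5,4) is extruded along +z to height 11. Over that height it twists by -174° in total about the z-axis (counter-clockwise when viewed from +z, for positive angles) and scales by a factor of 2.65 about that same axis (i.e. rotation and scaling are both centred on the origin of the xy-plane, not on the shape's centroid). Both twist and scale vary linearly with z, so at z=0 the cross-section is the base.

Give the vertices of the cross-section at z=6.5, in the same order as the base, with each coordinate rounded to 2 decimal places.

t = z/height = 6.5/11 = 0.590909
s = 1 + (scale-1)·z/height = 1 + (2.65-1)·6.5/11 = 1.975000
θ = twist·z/height = -174°·6.5/11 = -102.8182° = -1.794516 rad
cos θ = -0.221858, sin θ = -0.975079 (intermediates below are computed at full precision and shown rounded to 5 d.p.)
v1: (-5,1.5) → rotate → (2.57191,4.54261) → ×s → (5.07952,8.97165) → (5.08,8.97)
v2: (0,-4.5) → rotate → (-4.38786,0.99836) → ×s → (-8.66601,1.97176) → (-8.67,1.97)
v3: (2,1.5) → rotate → (1.01890,-2.28294) → ×s → (2.01233,-4.50882) → (2.01,-4.51)
v4: (0.5,3) → rotate → (2.81431,-1.15311) → ×s → (5.55826,-2.27740) → (5.56,-2.28)
v5: (-5,4) → rotate → (5.00961,3.98796) → ×s → (9.89397,7.87623) → (9.89,7.88)

Cross-section at z=6.5: (5.08,8.97) (-8.67,1.97) (2.01,-4.51) (5.56,-2.28) (9.89,7.88)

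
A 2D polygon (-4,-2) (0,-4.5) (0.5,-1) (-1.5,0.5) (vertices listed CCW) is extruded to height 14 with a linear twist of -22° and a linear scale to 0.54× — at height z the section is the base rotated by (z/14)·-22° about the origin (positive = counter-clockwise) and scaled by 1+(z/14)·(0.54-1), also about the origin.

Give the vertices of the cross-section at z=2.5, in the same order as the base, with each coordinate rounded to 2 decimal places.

Cross-section at z=2.5: (-3.79,-1.58) (-0.28,-4.12) (0.39,-0.95) (-1.34,0.55)

t = z/height = 2.5/14 = 0.178571
s = 1 + (scale-1)·z/height = 1 + (0.54-1)·2.5/14 = 0.917857
θ = twist·z/height = -22°·2.5/14 = -3.9286° = -0.068567 rad
cos θ = 0.997650, sin θ = -0.068513 (intermediates below are computed at full precision and shown rounded to 5 d.p.)
v1: (-4,-2) → rotate → (-4.12763,-1.72125) → ×s → (-3.78857,-1.57986) → (-3.79,-1.58)
v2: (0,-4.5) → rotate → (-0.30831,-4.48943) → ×s → (-0.28298,-4.12065) → (-0.28,-4.12)
v3: (0.5,-1) → rotate → (0.43031,-1.03191) → ×s → (0.39497,-0.94714) → (0.39,-0.95)
v4: (-1.5,0.5) → rotate → (-1.46222,0.60159) → ×s → (-1.34211,0.55218) → (-1.34,0.55)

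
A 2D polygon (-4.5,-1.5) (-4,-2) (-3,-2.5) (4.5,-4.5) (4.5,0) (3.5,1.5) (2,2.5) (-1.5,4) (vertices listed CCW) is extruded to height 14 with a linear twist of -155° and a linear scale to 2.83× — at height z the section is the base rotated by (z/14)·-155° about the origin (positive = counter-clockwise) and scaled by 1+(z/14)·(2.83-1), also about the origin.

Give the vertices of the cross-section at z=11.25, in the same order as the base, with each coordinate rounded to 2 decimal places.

t = z/height = 11.25/14 = 0.803571
s = 1 + (scale-1)·z/height = 1 + (2.83-1)·11.25/14 = 2.470536
θ = twist·z/height = -155°·11.25/14 = -124.5536° = -2.173870 rad
cos θ = -0.567177, sin θ = -0.823596 (intermediates below are computed at full precision and shown rounded to 5 d.p.)
v1: (-4.5,-1.5) → rotate → (1.31690,4.55695) → ×s → (3.25345,11.25810) → (3.25,11.26)
v2: (-4,-2) → rotate → (0.62151,4.42874) → ×s → (1.53547,10.94136) → (1.54,10.94)
v3: (-3,-2.5) → rotate → (-0.35746,3.88873) → ×s → (-0.88312,9.60725) → (-0.88,9.61)
v4: (4.5,-4.5) → rotate → (-6.25848,-1.15389) → ×s → (-15.46179,-2.85072) → (-15.46,-2.85)
v5: (4.5,0) → rotate → (-2.55229,-3.70618) → ×s → (-6.30553,-9.15626) → (-6.31,-9.16)
v6: (3.5,1.5) → rotate → (-0.74972,-3.73335) → ×s → (-1.85222,-9.22338) → (-1.85,-9.22)
v7: (2,2.5) → rotate → (0.92464,-3.06513) → ×s → (2.28435,-7.57252) → (2.28,-7.57)
v8: (-1.5,4) → rotate → (4.14515,-1.03331) → ×s → (10.24074,-2.55283) → (10.24,-2.55)

Cross-section at z=11.25: (3.25,11.26) (1.54,10.94) (-0.88,9.61) (-15.46,-2.85) (-6.31,-9.16) (-1.85,-9.22) (2.28,-7.57) (10.24,-2.55)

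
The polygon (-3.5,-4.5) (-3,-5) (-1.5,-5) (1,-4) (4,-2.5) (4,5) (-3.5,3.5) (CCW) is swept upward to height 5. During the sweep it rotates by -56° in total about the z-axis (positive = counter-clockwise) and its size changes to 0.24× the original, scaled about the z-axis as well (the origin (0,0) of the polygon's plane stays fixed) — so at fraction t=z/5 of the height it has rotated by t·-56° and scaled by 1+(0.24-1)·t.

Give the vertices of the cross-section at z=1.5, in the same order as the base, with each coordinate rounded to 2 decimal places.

t = z/height = 1.5/5 = 0.3
s = 1 + (scale-1)·z/height = 1 + (0.24-1)·1.5/5 = 0.772000
θ = twist·z/height = -56°·1.5/5 = -16.8000° = -0.293215 rad
cos θ = 0.957319, sin θ = -0.289032 (intermediates below are computed at full precision and shown rounded to 5 d.p.)
v1: (-3.5,-4.5) → rotate → (-4.65126,-3.29633) → ×s → (-3.59077,-2.54476) → (-3.59,-2.54)
v2: (-3,-5) → rotate → (-4.31712,-3.91950) → ×s → (-3.33281,-3.02586) → (-3.33,-3.03)
v3: (-1.5,-5) → rotate → (-2.88114,-4.35305) → ×s → (-2.22424,-3.36055) → (-2.22,-3.36)
v4: (1,-4) → rotate → (-0.19881,-4.11831) → ×s → (-0.15348,-3.17934) → (-0.15,-3.18)
v5: (4,-2.5) → rotate → (3.10670,-3.54943) → ×s → (2.39837,-2.74016) → (2.40,-2.74)
v6: (4,5) → rotate → (5.27444,3.63047) → ×s → (4.07187,2.80272) → (4.07,2.80)
v7: (-3.5,3.5) → rotate → (-2.33901,4.36223) → ×s → (-1.80571,3.36764) → (-1.81,3.37)

Cross-section at z=1.5: (-3.59,-2.54) (-3.33,-3.03) (-2.22,-3.36) (-0.15,-3.18) (2.40,-2.74) (4.07,2.80) (-1.81,3.37)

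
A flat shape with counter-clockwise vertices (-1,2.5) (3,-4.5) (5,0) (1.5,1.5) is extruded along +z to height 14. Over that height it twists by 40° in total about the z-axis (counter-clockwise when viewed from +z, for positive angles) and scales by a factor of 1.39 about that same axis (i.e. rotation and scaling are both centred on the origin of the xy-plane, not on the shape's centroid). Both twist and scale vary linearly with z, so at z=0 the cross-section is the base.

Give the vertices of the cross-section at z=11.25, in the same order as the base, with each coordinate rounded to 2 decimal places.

Cross-section at z=11.25: (-2.86,2.08) (6.48,-2.91) (5.56,3.49) (0.62,2.72)

t = z/height = 11.25/14 = 0.803571
s = 1 + (scale-1)·z/height = 1 + (1.39-1)·11.25/14 = 1.313393
θ = twist·z/height = 40°·11.25/14 = 32.1429° = 0.560999 rad
cos θ = 0.846724, sin θ = 0.532032 (intermediates below are computed at full precision and shown rounded to 5 d.p.)
v1: (-1,2.5) → rotate → (-2.17680,1.58478) → ×s → (-2.85900,2.08144) → (-2.86,2.08)
v2: (3,-4.5) → rotate → (4.93432,-2.21416) → ×s → (6.48070,-2.90807) → (6.48,-2.91)
v3: (5,0) → rotate → (4.23362,2.66016) → ×s → (5.56041,3.49384) → (5.56,3.49)
v4: (1.5,1.5) → rotate → (0.47204,2.06813) → ×s → (0.61997,2.71627) → (0.62,2.72)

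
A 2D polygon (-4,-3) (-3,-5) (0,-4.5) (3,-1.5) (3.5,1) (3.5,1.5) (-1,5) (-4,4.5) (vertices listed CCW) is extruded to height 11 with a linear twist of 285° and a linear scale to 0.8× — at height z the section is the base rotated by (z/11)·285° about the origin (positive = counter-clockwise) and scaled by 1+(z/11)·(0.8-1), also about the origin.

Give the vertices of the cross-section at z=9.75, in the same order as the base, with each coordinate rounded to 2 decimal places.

Cross-section at z=9.75: (-1.37,3.88) (-3.19,3.58) (-3.53,1.11) (-1.92,-1.99) (-0.08,-2.99) (0.32,-3.12) (4.17,-0.44) (4.52,2.03)

t = z/height = 9.75/11 = 0.886364
s = 1 + (scale-1)·z/height = 1 + (0.8-1)·9.75/11 = 0.822727
θ = twist·z/height = 285°·9.75/11 = 252.6136° = 4.408940 rad
cos θ = -0.298814, sin θ = -0.954311 (intermediates below are computed at full precision and shown rounded to 5 d.p.)
v1: (-4,-3) → rotate → (-1.66768,4.71369) → ×s → (-1.37205,3.87808) → (-1.37,3.88)
v2: (-3,-5) → rotate → (-3.87512,4.35700) → ×s → (-3.18816,3.58463) → (-3.19,3.58)
v3: (0,-4.5) → rotate → (-4.29440,1.34466) → ×s → (-3.53312,1.10629) → (-3.53,1.11)
v4: (3,-1.5) → rotate → (-2.32791,-2.41471) → ×s → (-1.91523,-1.98665) → (-1.92,-1.99)
v5: (3.5,1) → rotate → (-0.09154,-3.63890) → ×s → (-0.07531,-2.99383) → (-0.08,-2.99)
v6: (3.5,1.5) → rotate → (0.38562,-3.78831) → ×s → (0.31726,-3.11675) → (0.32,-3.12)
v7: (-1,5) → rotate → (5.07037,-0.53976) → ×s → (4.17153,-0.44407) → (4.17,-0.44)
v8: (-4,4.5) → rotate → (5.48966,2.47258) → ×s → (4.51649,2.03426) → (4.52,2.03)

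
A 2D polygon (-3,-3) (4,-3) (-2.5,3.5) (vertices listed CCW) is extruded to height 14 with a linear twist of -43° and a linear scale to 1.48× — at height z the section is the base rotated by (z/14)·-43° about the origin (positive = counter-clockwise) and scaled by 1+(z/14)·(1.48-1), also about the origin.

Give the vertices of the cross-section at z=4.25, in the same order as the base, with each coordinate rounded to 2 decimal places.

t = z/height = 4.25/14 = 0.303571
s = 1 + (scale-1)·z/height = 1 + (1.48-1)·4.25/14 = 1.145714
θ = twist·z/height = -43°·4.25/14 = -13.0536° = -0.227828 rad
cos θ = 0.974159, sin θ = -0.225862 (intermediates below are computed at full precision and shown rounded to 5 d.p.)
v1: (-3,-3) → rotate → (-3.60006,-2.24489) → ×s → (-4.12464,-2.57200) → (-4.12,-2.57)
v2: (4,-3) → rotate → (3.21905,-3.82593) → ×s → (3.68811,-4.38342) → (3.69,-4.38)
v3: (-2.5,3.5) → rotate → (-1.64488,3.97421) → ×s → (-1.88456,4.55331) → (-1.88,4.55)

Cross-section at z=4.25: (-4.12,-2.57) (3.69,-4.38) (-1.88,4.55)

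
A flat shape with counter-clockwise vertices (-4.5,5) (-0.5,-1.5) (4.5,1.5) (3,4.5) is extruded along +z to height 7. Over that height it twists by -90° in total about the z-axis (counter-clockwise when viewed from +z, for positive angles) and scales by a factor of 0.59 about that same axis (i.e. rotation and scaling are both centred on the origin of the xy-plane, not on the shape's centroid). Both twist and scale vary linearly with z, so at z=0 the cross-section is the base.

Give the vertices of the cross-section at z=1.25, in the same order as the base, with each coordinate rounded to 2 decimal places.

t = z/height = 1.25/7 = 0.178571
s = 1 + (scale-1)·z/height = 1 + (0.59-1)·1.25/7 = 0.926786
θ = twist·z/height = -90°·1.25/7 = -16.0714° = -0.280499 rad
cos θ = 0.960917, sin θ = -0.276836 (intermediates below are computed at full precision and shown rounded to 5 d.p.)
v1: (-4.5,5) → rotate → (-2.93995,6.05035) → ×s → (-2.72470,5.60737) → (-2.72,5.61)
v2: (-0.5,-1.5) → rotate → (-0.89571,-1.30296) → ×s → (-0.83013,-1.20756) → (-0.83,-1.21)
v3: (4.5,1.5) → rotate → (4.73938,0.19562) → ×s → (4.39239,0.18129) → (4.39,0.18)
v4: (3,4.5) → rotate → (4.12851,3.49362) → ×s → (3.82625,3.23784) → (3.83,3.24)

Cross-section at z=1.25: (-2.72,5.61) (-0.83,-1.21) (4.39,0.18) (3.83,3.24)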